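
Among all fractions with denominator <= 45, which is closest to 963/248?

167/43

Expand x = 963/248 as a continued fraction with the Euclidean algorithm:
  963 = 3*248 + 219, so a_0 = 3.
  248 = 1*219 + 29, so a_1 = 1.
  219 = 7*29 + 16, so a_2 = 7.
  29 = 1*16 + 13, so a_3 = 1.
  16 = 1*13 + 3, so a_4 = 1.
  13 = 4*3 + 1, so a_5 = 4.
  3 = 3*1 + 0, so a_6 = 3.
so x = [3; 1, 7, 1, 1, 4, 3].
Convergents (p_i = a_i*p_{i-1} + p_{i-2}, q_i = a_i*q_{i-1} + q_{i-2} with p_{-2}=0, p_{-1}=1, q_{-2}=1, q_{-1}=0), until the denominator exceeds 45:
  i=0: a_0=3, p_0 = 3*1 + 0 = 3, q_0 = 3*0 + 1 = 1.
  i=1: a_1=1, p_1 = 1*3 + 1 = 4, q_1 = 1*1 + 0 = 1.
  i=2: a_2=7, p_2 = 7*4 + 3 = 31, q_2 = 7*1 + 1 = 8.
  i=3: a_3=1, p_3 = 1*31 + 4 = 35, q_3 = 1*8 + 1 = 9.
  i=4: a_4=1, p_4 = 1*35 + 31 = 66, q_4 = 1*9 + 8 = 17.
  i=5: a_5=4, p_5 = 4*66 + 35 = 299, q_5 = 4*17 + 9 = 77.
q_5 = 77 > 45, so the last convergent with denominator <= 45 is p_4/q_4 = 66/17.
The closest fraction with denominator <= 45 is either p_4/q_4 or the intermediate fraction (k*p_4 + p_3)/(k*q_4 + q_3) with the largest k >= 1 whose denominator stays <= 45; these approach x as k grows, and every other convergent or intermediate fraction in range is farther away.
Largest k: floor((45 - q_3)/q_4) = floor((45 - 9)/17) = 2.
That gives (2*66 + 35)/(2*17 + 9) = 167/43.
Compare the errors: |x - 66/17| = |963*17 - 66*248|/(248*17) = 3/4216, and |x - 167/43| = |963*43 - 167*248|/(248*43) = 7/10664.
Cross-multiplying, 7*4216 = 29512 < 31992 = 3*10664, so 7/10664 is smaller: the intermediate fraction 167/43 is closer to x than 66/17.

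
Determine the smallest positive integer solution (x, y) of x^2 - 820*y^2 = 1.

(x, y) = (39689, 1386)

First expand sqrt(820) as a continued fraction. With x_i = (sqrt(820) + m_i)/d_i and (m_0, d_0) = (0, 1): a_0 = floor(sqrt(820)) = 28, since 28^2 = 784 <= 820 < 841 = 29^2.
Iterate m_{i+1} = d_i*a_i - m_i, d_{i+1} = (820 - m_{i+1}^2)/d_i, a_{i+1} = floor((a_0 + m_{i+1})/d_{i+1}):
  m_1 = 1*28 - 0 = 28, d_1 = (820 - 28^2)/1 = 36/1 = 36, a_1 = floor((28 + 28)/36) = 1.
  m_2 = 36*1 - 28 = 8, d_2 = (820 - 8^2)/36 = 756/36 = 21, a_2 = floor((28 + 8)/21) = 1.
  m_3 = 21*1 - 8 = 13, d_3 = (820 - 13^2)/21 = 651/21 = 31, a_3 = floor((28 + 13)/31) = 1.
  m_4 = 31*1 - 13 = 18, d_4 = (820 - 18^2)/31 = 496/31 = 16, a_4 = floor((28 + 18)/16) = 2.
  m_5 = 16*2 - 18 = 14, d_5 = (820 - 14^2)/16 = 624/16 = 39, a_5 = floor((28 + 14)/39) = 1.
  m_6 = 39*1 - 14 = 25, d_6 = (820 - 25^2)/39 = 195/39 = 5, a_6 = floor((28 + 25)/5) = 10.
  m_7 = 5*10 - 25 = 25, d_7 = (820 - 25^2)/5 = 195/5 = 39, a_7 = floor((28 + 25)/39) = 1.
  m_8 = 39*1 - 25 = 14, d_8 = (820 - 14^2)/39 = 624/39 = 16, a_8 = floor((28 + 14)/16) = 2.
  m_9 = 16*2 - 14 = 18, d_9 = (820 - 18^2)/16 = 496/16 = 31, a_9 = floor((28 + 18)/31) = 1.
  m_10 = 31*1 - 18 = 13, d_10 = (820 - 13^2)/31 = 651/31 = 21, a_10 = floor((28 + 13)/21) = 1.
  m_11 = 21*1 - 13 = 8, d_11 = (820 - 8^2)/21 = 756/21 = 36, a_11 = floor((28 + 8)/36) = 1.
  m_12 = 36*1 - 8 = 28, d_12 = (820 - 28^2)/36 = 36/36 = 1, a_12 = floor((28 + 28)/1) = 56.
  m_13 = 1*56 - 28 = 28, d_13 = (820 - 28^2)/1 = 36/1 = 36: (m_13, d_13) = (m_1, d_1) = (28, 36), so from here the quotients repeat a_1, ..., a_12; the period length is 12.
So sqrt(820) = [28; (1, 1, 1, 2, 1, 10, 1, 2, 1, 1, 1, 56)] with period length k = 12.
k is even, so the fundamental solution of x^2 - 820y^2 = 1 is (p_{k-1}, q_{k-1}) = (p_11, q_11); compute convergents through index 11.
Convergents (p_i = a_i*p_{i-1} + p_{i-2}, q_i = a_i*q_{i-1} + q_{i-2} with p_{-2}=0, p_{-1}=1, q_{-2}=1, q_{-1}=0):
  i=0: a_0=28, p_0 = 28*1 + 0 = 28, q_0 = 28*0 + 1 = 1.
  i=1: a_1=1, p_1 = 1*28 + 1 = 29, q_1 = 1*1 + 0 = 1.
  i=2: a_2=1, p_2 = 1*29 + 28 = 57, q_2 = 1*1 + 1 = 2.
  i=3: a_3=1, p_3 = 1*57 + 29 = 86, q_3 = 1*2 + 1 = 3.
  i=4: a_4=2, p_4 = 2*86 + 57 = 229, q_4 = 2*3 + 2 = 8.
  i=5: a_5=1, p_5 = 1*229 + 86 = 315, q_5 = 1*8 + 3 = 11.
  i=6: a_6=10, p_6 = 10*315 + 229 = 3379, q_6 = 10*11 + 8 = 118.
  i=7: a_7=1, p_7 = 1*3379 + 315 = 3694, q_7 = 1*118 + 11 = 129.
  i=8: a_8=2, p_8 = 2*3694 + 3379 = 10767, q_8 = 2*129 + 118 = 376.
  i=9: a_9=1, p_9 = 1*10767 + 3694 = 14461, q_9 = 1*376 + 129 = 505.
  i=10: a_10=1, p_10 = 1*14461 + 10767 = 25228, q_10 = 1*505 + 376 = 881.
  i=11: a_11=1, p_11 = 1*25228 + 14461 = 39689, q_11 = 1*881 + 505 = 1386.
Check: 39689^2 - 820*1386^2 = 1575216721 - 1575216720 = 1, so (x, y) = (39689, 1386) solves the equation, and by the theorem it is the least positive solution.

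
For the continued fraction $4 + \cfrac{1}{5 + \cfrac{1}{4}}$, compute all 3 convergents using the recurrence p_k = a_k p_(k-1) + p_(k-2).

Using the convergent recurrence p_i = a_i*p_{i-1} + p_{i-2}, q_i = a_i*q_{i-1} + q_{i-2} with p_{-2}=0, p_{-1}=1, q_{-2}=1, q_{-1}=0:
  i=0: a_0=4, p_0 = 4*1 + 0 = 4, q_0 = 4*0 + 1 = 1.
  i=1: a_1=5, p_1 = 5*4 + 1 = 21, q_1 = 5*1 + 0 = 5.
  i=2: a_2=4, p_2 = 4*21 + 4 = 88, q_2 = 4*5 + 1 = 21.

4/1, 21/5, 88/21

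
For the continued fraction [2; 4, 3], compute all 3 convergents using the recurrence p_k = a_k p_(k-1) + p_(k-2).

Using the convergent recurrence p_i = a_i*p_{i-1} + p_{i-2}, q_i = a_i*q_{i-1} + q_{i-2} with p_{-2}=0, p_{-1}=1, q_{-2}=1, q_{-1}=0:
  i=0: a_0=2, p_0 = 2*1 + 0 = 2, q_0 = 2*0 + 1 = 1.
  i=1: a_1=4, p_1 = 4*2 + 1 = 9, q_1 = 4*1 + 0 = 4.
  i=2: a_2=3, p_2 = 3*9 + 2 = 29, q_2 = 3*4 + 1 = 13.

2/1, 9/4, 29/13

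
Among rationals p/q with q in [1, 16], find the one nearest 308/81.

19/5

Expand x = 308/81 as a continued fraction with the Euclidean algorithm:
  308 = 3*81 + 65, so a_0 = 3.
  81 = 1*65 + 16, so a_1 = 1.
  65 = 4*16 + 1, so a_2 = 4.
  16 = 16*1 + 0, so a_3 = 16.
so x = [3; 1, 4, 16].
Convergents (p_i = a_i*p_{i-1} + p_{i-2}, q_i = a_i*q_{i-1} + q_{i-2} with p_{-2}=0, p_{-1}=1, q_{-2}=1, q_{-1}=0), until the denominator exceeds 16:
  i=0: a_0=3, p_0 = 3*1 + 0 = 3, q_0 = 3*0 + 1 = 1.
  i=1: a_1=1, p_1 = 1*3 + 1 = 4, q_1 = 1*1 + 0 = 1.
  i=2: a_2=4, p_2 = 4*4 + 3 = 19, q_2 = 4*1 + 1 = 5.
  i=3: a_3=16, p_3 = 16*19 + 4 = 308, q_3 = 16*5 + 1 = 81.
q_3 = 81 > 16, so the last convergent with denominator <= 16 is p_2/q_2 = 19/5.
The closest fraction with denominator <= 16 is either p_2/q_2 or the intermediate fraction (k*p_2 + p_1)/(k*q_2 + q_1) with the largest k >= 1 whose denominator stays <= 16; these approach x as k grows, and every other convergent or intermediate fraction in range is farther away.
Largest k: floor((16 - q_1)/q_2) = floor((16 - 1)/5) = 3.
That gives (3*19 + 4)/(3*5 + 1) = 61/16.
Compare the errors: |x - 19/5| = |308*5 - 19*81|/(81*5) = 1/405, and |x - 61/16| = |308*16 - 61*81|/(81*16) = 13/1296.
Cross-multiplying, 1*1296 = 1296 < 5265 = 13*405, so 1/405 is smaller: the convergent 19/5 is closer to x than 61/16.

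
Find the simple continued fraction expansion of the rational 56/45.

[1; 4, 11]

Run the Euclidean algorithm on 56 and 45; the successive quotients are the partial quotients a_0, a_1, ... (each step inverts the fractional part left over by the previous one):
  56 = 1*45 + 11, so a_0 = 1.
  45 = 4*11 + 1, so a_1 = 4.
  11 = 11*1 + 0, so a_2 = 11.
The remainder reaches 0 after 3 divisions, so the expansion has 3 partial quotients, read off in order.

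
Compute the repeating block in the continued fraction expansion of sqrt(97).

[9; (1, 5, 1, 1, 1, 1, 1, 1, 5, 1, 18)]

Write x_i = (sqrt(97) + m_i)/d_i with (m_0, d_0) = (0, 1). a_0 = floor(sqrt(97)) = 9, since 9^2 = 81 <= 97 < 100 = 10^2.
Iterate m_{i+1} = d_i*a_i - m_i, d_{i+1} = (97 - m_{i+1}^2)/d_i, a_{i+1} = floor((a_0 + m_{i+1})/d_{i+1}):
  m_1 = 1*9 - 0 = 9, d_1 = (97 - 9^2)/1 = 16/1 = 16, a_1 = floor((9 + 9)/16) = 1.
  m_2 = 16*1 - 9 = 7, d_2 = (97 - 7^2)/16 = 48/16 = 3, a_2 = floor((9 + 7)/3) = 5.
  m_3 = 3*5 - 7 = 8, d_3 = (97 - 8^2)/3 = 33/3 = 11, a_3 = floor((9 + 8)/11) = 1.
  m_4 = 11*1 - 8 = 3, d_4 = (97 - 3^2)/11 = 88/11 = 8, a_4 = floor((9 + 3)/8) = 1.
  m_5 = 8*1 - 3 = 5, d_5 = (97 - 5^2)/8 = 72/8 = 9, a_5 = floor((9 + 5)/9) = 1.
  m_6 = 9*1 - 5 = 4, d_6 = (97 - 4^2)/9 = 81/9 = 9, a_6 = floor((9 + 4)/9) = 1.
  m_7 = 9*1 - 4 = 5, d_7 = (97 - 5^2)/9 = 72/9 = 8, a_7 = floor((9 + 5)/8) = 1.
  m_8 = 8*1 - 5 = 3, d_8 = (97 - 3^2)/8 = 88/8 = 11, a_8 = floor((9 + 3)/11) = 1.
  m_9 = 11*1 - 3 = 8, d_9 = (97 - 8^2)/11 = 33/11 = 3, a_9 = floor((9 + 8)/3) = 5.
  m_10 = 3*5 - 8 = 7, d_10 = (97 - 7^2)/3 = 48/3 = 16, a_10 = floor((9 + 7)/16) = 1.
  m_11 = 16*1 - 7 = 9, d_11 = (97 - 9^2)/16 = 16/16 = 1, a_11 = floor((9 + 9)/1) = 18.
  m_12 = 1*18 - 9 = 9, d_12 = (97 - 9^2)/1 = 16/1 = 16: (m_12, d_12) = (m_1, d_1) = (9, 16), so from here the quotients repeat a_1, ..., a_11; the period length is 11.
Hence the expansion of sqrt(97) is a_0 = 9 followed by the repeating block 1, 5, 1, 1, 1, 1, 1, 1, 5, 1, 18 (period 11).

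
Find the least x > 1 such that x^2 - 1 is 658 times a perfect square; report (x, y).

(x, y) = (1693, 66)

First expand sqrt(658) as a continued fraction. With x_i = (sqrt(658) + m_i)/d_i and (m_0, d_0) = (0, 1): a_0 = floor(sqrt(658)) = 25, since 25^2 = 625 <= 658 < 676 = 26^2.
Iterate m_{i+1} = d_i*a_i - m_i, d_{i+1} = (658 - m_{i+1}^2)/d_i, a_{i+1} = floor((a_0 + m_{i+1})/d_{i+1}):
  m_1 = 1*25 - 0 = 25, d_1 = (658 - 25^2)/1 = 33/1 = 33, a_1 = floor((25 + 25)/33) = 1.
  m_2 = 33*1 - 25 = 8, d_2 = (658 - 8^2)/33 = 594/33 = 18, a_2 = floor((25 + 8)/18) = 1.
  m_3 = 18*1 - 8 = 10, d_3 = (658 - 10^2)/18 = 558/18 = 31, a_3 = floor((25 + 10)/31) = 1.
  m_4 = 31*1 - 10 = 21, d_4 = (658 - 21^2)/31 = 217/31 = 7, a_4 = floor((25 + 21)/7) = 6.
  m_5 = 7*6 - 21 = 21, d_5 = (658 - 21^2)/7 = 217/7 = 31, a_5 = floor((25 + 21)/31) = 1.
  m_6 = 31*1 - 21 = 10, d_6 = (658 - 10^2)/31 = 558/31 = 18, a_6 = floor((25 + 10)/18) = 1.
  m_7 = 18*1 - 10 = 8, d_7 = (658 - 8^2)/18 = 594/18 = 33, a_7 = floor((25 + 8)/33) = 1.
  m_8 = 33*1 - 8 = 25, d_8 = (658 - 25^2)/33 = 33/33 = 1, a_8 = floor((25 + 25)/1) = 50.
  m_9 = 1*50 - 25 = 25, d_9 = (658 - 25^2)/1 = 33/1 = 33: (m_9, d_9) = (m_1, d_1) = (25, 33), so from here the quotients repeat a_1, ..., a_8; the period length is 8.
So sqrt(658) = [25; (1, 1, 1, 6, 1, 1, 1, 50)] with period length k = 8.
k is even, so the fundamental solution of x^2 - 658y^2 = 1 is (p_{k-1}, q_{k-1}) = (p_7, q_7); compute convergents through index 7.
Convergents (p_i = a_i*p_{i-1} + p_{i-2}, q_i = a_i*q_{i-1} + q_{i-2} with p_{-2}=0, p_{-1}=1, q_{-2}=1, q_{-1}=0):
  i=0: a_0=25, p_0 = 25*1 + 0 = 25, q_0 = 25*0 + 1 = 1.
  i=1: a_1=1, p_1 = 1*25 + 1 = 26, q_1 = 1*1 + 0 = 1.
  i=2: a_2=1, p_2 = 1*26 + 25 = 51, q_2 = 1*1 + 1 = 2.
  i=3: a_3=1, p_3 = 1*51 + 26 = 77, q_3 = 1*2 + 1 = 3.
  i=4: a_4=6, p_4 = 6*77 + 51 = 513, q_4 = 6*3 + 2 = 20.
  i=5: a_5=1, p_5 = 1*513 + 77 = 590, q_5 = 1*20 + 3 = 23.
  i=6: a_6=1, p_6 = 1*590 + 513 = 1103, q_6 = 1*23 + 20 = 43.
  i=7: a_7=1, p_7 = 1*1103 + 590 = 1693, q_7 = 1*43 + 23 = 66.
Check: 1693^2 - 658*66^2 = 2866249 - 2866248 = 1, so (x, y) = (1693, 66) solves the equation, and by the theorem it is the least positive solution.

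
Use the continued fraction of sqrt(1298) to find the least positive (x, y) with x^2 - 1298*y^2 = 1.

(x, y) = (1297, 36)

First expand sqrt(1298) as a continued fraction. With x_i = (sqrt(1298) + m_i)/d_i and (m_0, d_0) = (0, 1): a_0 = floor(sqrt(1298)) = 36, since 36^2 = 1296 <= 1298 < 1369 = 37^2.
Iterate m_{i+1} = d_i*a_i - m_i, d_{i+1} = (1298 - m_{i+1}^2)/d_i, a_{i+1} = floor((a_0 + m_{i+1})/d_{i+1}):
  m_1 = 1*36 - 0 = 36, d_1 = (1298 - 36^2)/1 = 2/1 = 2, a_1 = floor((36 + 36)/2) = 36.
  m_2 = 2*36 - 36 = 36, d_2 = (1298 - 36^2)/2 = 2/2 = 1, a_2 = floor((36 + 36)/1) = 72.
  m_3 = 1*72 - 36 = 36, d_3 = (1298 - 36^2)/1 = 2/1 = 2: (m_3, d_3) = (m_1, d_1) = (36, 2), so from here the quotients repeat a_1, a_2; the period length is 2.
So sqrt(1298) = [36; (36, 72)] with period length k = 2.
k is even, so the fundamental solution of x^2 - 1298y^2 = 1 is (p_{k-1}, q_{k-1}) = (p_1, q_1); compute convergents through index 1.
Convergents (p_i = a_i*p_{i-1} + p_{i-2}, q_i = a_i*q_{i-1} + q_{i-2} with p_{-2}=0, p_{-1}=1, q_{-2}=1, q_{-1}=0):
  i=0: a_0=36, p_0 = 36*1 + 0 = 36, q_0 = 36*0 + 1 = 1.
  i=1: a_1=36, p_1 = 36*36 + 1 = 1297, q_1 = 36*1 + 0 = 36.
Check: 1297^2 - 1298*36^2 = 1682209 - 1682208 = 1, so (x, y) = (1297, 36) solves the equation, and by the theorem it is the least positive solution.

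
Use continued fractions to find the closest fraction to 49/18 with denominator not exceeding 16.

Expand x = 49/18 as a continued fraction with the Euclidean algorithm:
  49 = 2*18 + 13, so a_0 = 2.
  18 = 1*13 + 5, so a_1 = 1.
  13 = 2*5 + 3, so a_2 = 2.
  5 = 1*3 + 2, so a_3 = 1.
  3 = 1*2 + 1, so a_4 = 1.
  2 = 2*1 + 0, so a_5 = 2.
so x = [2; 1, 2, 1, 1, 2].
Convergents (p_i = a_i*p_{i-1} + p_{i-2}, q_i = a_i*q_{i-1} + q_{i-2} with p_{-2}=0, p_{-1}=1, q_{-2}=1, q_{-1}=0), until the denominator exceeds 16:
  i=0: a_0=2, p_0 = 2*1 + 0 = 2, q_0 = 2*0 + 1 = 1.
  i=1: a_1=1, p_1 = 1*2 + 1 = 3, q_1 = 1*1 + 0 = 1.
  i=2: a_2=2, p_2 = 2*3 + 2 = 8, q_2 = 2*1 + 1 = 3.
  i=3: a_3=1, p_3 = 1*8 + 3 = 11, q_3 = 1*3 + 1 = 4.
  i=4: a_4=1, p_4 = 1*11 + 8 = 19, q_4 = 1*4 + 3 = 7.
  i=5: a_5=2, p_5 = 2*19 + 11 = 49, q_5 = 2*7 + 4 = 18.
q_5 = 18 > 16, so the last convergent with denominator <= 16 is p_4/q_4 = 19/7.
The closest fraction with denominator <= 16 is either p_4/q_4 or the intermediate fraction (k*p_4 + p_3)/(k*q_4 + q_3) with the largest k >= 1 whose denominator stays <= 16; these approach x as k grows, and every other convergent or intermediate fraction in range is farther away.
Largest k: floor((16 - q_3)/q_4) = floor((16 - 4)/7) = 1.
That gives (1*19 + 11)/(1*7 + 4) = 30/11.
Compare the errors: |x - 19/7| = |49*7 - 19*18|/(18*7) = 1/126, and |x - 30/11| = |49*11 - 30*18|/(18*11) = 1/198.
Cross-multiplying, 1*126 = 126 < 198 = 1*198, so 1/198 is smaller: the intermediate fraction 30/11 is closer to x than 19/7.

30/11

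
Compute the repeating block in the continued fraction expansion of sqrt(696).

[26; (2, 1, 1, 1, 1, 1, 2, 52)]

Write x_i = (sqrt(696) + m_i)/d_i with (m_0, d_0) = (0, 1). a_0 = floor(sqrt(696)) = 26, since 26^2 = 676 <= 696 < 729 = 27^2.
Iterate m_{i+1} = d_i*a_i - m_i, d_{i+1} = (696 - m_{i+1}^2)/d_i, a_{i+1} = floor((a_0 + m_{i+1})/d_{i+1}):
  m_1 = 1*26 - 0 = 26, d_1 = (696 - 26^2)/1 = 20/1 = 20, a_1 = floor((26 + 26)/20) = 2.
  m_2 = 20*2 - 26 = 14, d_2 = (696 - 14^2)/20 = 500/20 = 25, a_2 = floor((26 + 14)/25) = 1.
  m_3 = 25*1 - 14 = 11, d_3 = (696 - 11^2)/25 = 575/25 = 23, a_3 = floor((26 + 11)/23) = 1.
  m_4 = 23*1 - 11 = 12, d_4 = (696 - 12^2)/23 = 552/23 = 24, a_4 = floor((26 + 12)/24) = 1.
  m_5 = 24*1 - 12 = 12, d_5 = (696 - 12^2)/24 = 552/24 = 23, a_5 = floor((26 + 12)/23) = 1.
  m_6 = 23*1 - 12 = 11, d_6 = (696 - 11^2)/23 = 575/23 = 25, a_6 = floor((26 + 11)/25) = 1.
  m_7 = 25*1 - 11 = 14, d_7 = (696 - 14^2)/25 = 500/25 = 20, a_7 = floor((26 + 14)/20) = 2.
  m_8 = 20*2 - 14 = 26, d_8 = (696 - 26^2)/20 = 20/20 = 1, a_8 = floor((26 + 26)/1) = 52.
  m_9 = 1*52 - 26 = 26, d_9 = (696 - 26^2)/1 = 20/1 = 20: (m_9, d_9) = (m_1, d_1) = (26, 20), so from here the quotients repeat a_1, ..., a_8; the period length is 8.
Hence the expansion of sqrt(696) is a_0 = 26 followed by the repeating block 2, 1, 1, 1, 1, 1, 2, 52 (period 8).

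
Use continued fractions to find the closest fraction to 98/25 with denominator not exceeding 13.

51/13

Expand x = 98/25 as a continued fraction with the Euclidean algorithm:
  98 = 3*25 + 23, so a_0 = 3.
  25 = 1*23 + 2, so a_1 = 1.
  23 = 11*2 + 1, so a_2 = 11.
  2 = 2*1 + 0, so a_3 = 2.
so x = [3; 1, 11, 2].
Convergents (p_i = a_i*p_{i-1} + p_{i-2}, q_i = a_i*q_{i-1} + q_{i-2} with p_{-2}=0, p_{-1}=1, q_{-2}=1, q_{-1}=0), until the denominator exceeds 13:
  i=0: a_0=3, p_0 = 3*1 + 0 = 3, q_0 = 3*0 + 1 = 1.
  i=1: a_1=1, p_1 = 1*3 + 1 = 4, q_1 = 1*1 + 0 = 1.
  i=2: a_2=11, p_2 = 11*4 + 3 = 47, q_2 = 11*1 + 1 = 12.
  i=3: a_3=2, p_3 = 2*47 + 4 = 98, q_3 = 2*12 + 1 = 25.
q_3 = 25 > 13, so the last convergent with denominator <= 13 is p_2/q_2 = 47/12.
The closest fraction with denominator <= 13 is either p_2/q_2 or the intermediate fraction (k*p_2 + p_1)/(k*q_2 + q_1) with the largest k >= 1 whose denominator stays <= 13; these approach x as k grows, and every other convergent or intermediate fraction in range is farther away.
Largest k: floor((13 - q_1)/q_2) = floor((13 - 1)/12) = 1.
That gives (1*47 + 4)/(1*12 + 1) = 51/13.
Compare the errors: |x - 47/12| = |98*12 - 47*25|/(25*12) = 1/300, and |x - 51/13| = |98*13 - 51*25|/(25*13) = 1/325.
Cross-multiplying, 1*300 = 300 < 325 = 1*325, so 1/325 is smaller: the intermediate fraction 51/13 is closer to x than 47/12.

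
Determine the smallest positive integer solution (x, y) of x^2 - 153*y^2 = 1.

(x, y) = (2177, 176)

First expand sqrt(153) as a continued fraction. With x_i = (sqrt(153) + m_i)/d_i and (m_0, d_0) = (0, 1): a_0 = floor(sqrt(153)) = 12, since 12^2 = 144 <= 153 < 169 = 13^2.
Iterate m_{i+1} = d_i*a_i - m_i, d_{i+1} = (153 - m_{i+1}^2)/d_i, a_{i+1} = floor((a_0 + m_{i+1})/d_{i+1}):
  m_1 = 1*12 - 0 = 12, d_1 = (153 - 12^2)/1 = 9/1 = 9, a_1 = floor((12 + 12)/9) = 2.
  m_2 = 9*2 - 12 = 6, d_2 = (153 - 6^2)/9 = 117/9 = 13, a_2 = floor((12 + 6)/13) = 1.
  m_3 = 13*1 - 6 = 7, d_3 = (153 - 7^2)/13 = 104/13 = 8, a_3 = floor((12 + 7)/8) = 2.
  m_4 = 8*2 - 7 = 9, d_4 = (153 - 9^2)/8 = 72/8 = 9, a_4 = floor((12 + 9)/9) = 2.
  m_5 = 9*2 - 9 = 9, d_5 = (153 - 9^2)/9 = 72/9 = 8, a_5 = floor((12 + 9)/8) = 2.
  m_6 = 8*2 - 9 = 7, d_6 = (153 - 7^2)/8 = 104/8 = 13, a_6 = floor((12 + 7)/13) = 1.
  m_7 = 13*1 - 7 = 6, d_7 = (153 - 6^2)/13 = 117/13 = 9, a_7 = floor((12 + 6)/9) = 2.
  m_8 = 9*2 - 6 = 12, d_8 = (153 - 12^2)/9 = 9/9 = 1, a_8 = floor((12 + 12)/1) = 24.
  m_9 = 1*24 - 12 = 12, d_9 = (153 - 12^2)/1 = 9/1 = 9: (m_9, d_9) = (m_1, d_1) = (12, 9), so from here the quotients repeat a_1, ..., a_8; the period length is 8.
So sqrt(153) = [12; (2, 1, 2, 2, 2, 1, 2, 24)] with period length k = 8.
k is even, so the fundamental solution of x^2 - 153y^2 = 1 is (p_{k-1}, q_{k-1}) = (p_7, q_7); compute convergents through index 7.
Convergents (p_i = a_i*p_{i-1} + p_{i-2}, q_i = a_i*q_{i-1} + q_{i-2} with p_{-2}=0, p_{-1}=1, q_{-2}=1, q_{-1}=0):
  i=0: a_0=12, p_0 = 12*1 + 0 = 12, q_0 = 12*0 + 1 = 1.
  i=1: a_1=2, p_1 = 2*12 + 1 = 25, q_1 = 2*1 + 0 = 2.
  i=2: a_2=1, p_2 = 1*25 + 12 = 37, q_2 = 1*2 + 1 = 3.
  i=3: a_3=2, p_3 = 2*37 + 25 = 99, q_3 = 2*3 + 2 = 8.
  i=4: a_4=2, p_4 = 2*99 + 37 = 235, q_4 = 2*8 + 3 = 19.
  i=5: a_5=2, p_5 = 2*235 + 99 = 569, q_5 = 2*19 + 8 = 46.
  i=6: a_6=1, p_6 = 1*569 + 235 = 804, q_6 = 1*46 + 19 = 65.
  i=7: a_7=2, p_7 = 2*804 + 569 = 2177, q_7 = 2*65 + 46 = 176.
Check: 2177^2 - 153*176^2 = 4739329 - 4739328 = 1, so (x, y) = (2177, 176) solves the equation, and by the theorem it is the least positive solution.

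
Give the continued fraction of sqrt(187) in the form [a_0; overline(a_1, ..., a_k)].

Write x_i = (sqrt(187) + m_i)/d_i with (m_0, d_0) = (0, 1). a_0 = floor(sqrt(187)) = 13, since 13^2 = 169 <= 187 < 196 = 14^2.
Iterate m_{i+1} = d_i*a_i - m_i, d_{i+1} = (187 - m_{i+1}^2)/d_i, a_{i+1} = floor((a_0 + m_{i+1})/d_{i+1}):
  m_1 = 1*13 - 0 = 13, d_1 = (187 - 13^2)/1 = 18/1 = 18, a_1 = floor((13 + 13)/18) = 1.
  m_2 = 18*1 - 13 = 5, d_2 = (187 - 5^2)/18 = 162/18 = 9, a_2 = floor((13 + 5)/9) = 2.
  m_3 = 9*2 - 5 = 13, d_3 = (187 - 13^2)/9 = 18/9 = 2, a_3 = floor((13 + 13)/2) = 13.
  m_4 = 2*13 - 13 = 13, d_4 = (187 - 13^2)/2 = 18/2 = 9, a_4 = floor((13 + 13)/9) = 2.
  m_5 = 9*2 - 13 = 5, d_5 = (187 - 5^2)/9 = 162/9 = 18, a_5 = floor((13 + 5)/18) = 1.
  m_6 = 18*1 - 5 = 13, d_6 = (187 - 13^2)/18 = 18/18 = 1, a_6 = floor((13 + 13)/1) = 26.
  m_7 = 1*26 - 13 = 13, d_7 = (187 - 13^2)/1 = 18/1 = 18: (m_7, d_7) = (m_1, d_1) = (13, 18), so from here the quotients repeat a_1, ..., a_6; the period length is 6.
Hence the expansion of sqrt(187) is a_0 = 13 followed by the repeating block 1, 2, 13, 2, 1, 26 (period 6).

[13; overline(1, 2, 13, 2, 1, 26)]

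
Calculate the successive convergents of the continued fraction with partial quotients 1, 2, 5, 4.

1/1, 3/2, 16/11, 67/46

Using the convergent recurrence p_i = a_i*p_{i-1} + p_{i-2}, q_i = a_i*q_{i-1} + q_{i-2} with p_{-2}=0, p_{-1}=1, q_{-2}=1, q_{-1}=0:
  i=0: a_0=1, p_0 = 1*1 + 0 = 1, q_0 = 1*0 + 1 = 1.
  i=1: a_1=2, p_1 = 2*1 + 1 = 3, q_1 = 2*1 + 0 = 2.
  i=2: a_2=5, p_2 = 5*3 + 1 = 16, q_2 = 5*2 + 1 = 11.
  i=3: a_3=4, p_3 = 4*16 + 3 = 67, q_3 = 4*11 + 2 = 46.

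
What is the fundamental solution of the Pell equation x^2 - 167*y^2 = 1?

First expand sqrt(167) as a continued fraction. With x_i = (sqrt(167) + m_i)/d_i and (m_0, d_0) = (0, 1): a_0 = floor(sqrt(167)) = 12, since 12^2 = 144 <= 167 < 169 = 13^2.
Iterate m_{i+1} = d_i*a_i - m_i, d_{i+1} = (167 - m_{i+1}^2)/d_i, a_{i+1} = floor((a_0 + m_{i+1})/d_{i+1}):
  m_1 = 1*12 - 0 = 12, d_1 = (167 - 12^2)/1 = 23/1 = 23, a_1 = floor((12 + 12)/23) = 1.
  m_2 = 23*1 - 12 = 11, d_2 = (167 - 11^2)/23 = 46/23 = 2, a_2 = floor((12 + 11)/2) = 11.
  m_3 = 2*11 - 11 = 11, d_3 = (167 - 11^2)/2 = 46/2 = 23, a_3 = floor((12 + 11)/23) = 1.
  m_4 = 23*1 - 11 = 12, d_4 = (167 - 12^2)/23 = 23/23 = 1, a_4 = floor((12 + 12)/1) = 24.
  m_5 = 1*24 - 12 = 12, d_5 = (167 - 12^2)/1 = 23/1 = 23: (m_5, d_5) = (m_1, d_1) = (12, 23), so from here the quotients repeat a_1, ..., a_4; the period length is 4.
So sqrt(167) = [12; (1, 11, 1, 24)] with period length k = 4.
k is even, so the fundamental solution of x^2 - 167y^2 = 1 is (p_{k-1}, q_{k-1}) = (p_3, q_3); compute convergents through index 3.
Convergents (p_i = a_i*p_{i-1} + p_{i-2}, q_i = a_i*q_{i-1} + q_{i-2} with p_{-2}=0, p_{-1}=1, q_{-2}=1, q_{-1}=0):
  i=0: a_0=12, p_0 = 12*1 + 0 = 12, q_0 = 12*0 + 1 = 1.
  i=1: a_1=1, p_1 = 1*12 + 1 = 13, q_1 = 1*1 + 0 = 1.
  i=2: a_2=11, p_2 = 11*13 + 12 = 155, q_2 = 11*1 + 1 = 12.
  i=3: a_3=1, p_3 = 1*155 + 13 = 168, q_3 = 1*12 + 1 = 13.
Check: 168^2 - 167*13^2 = 28224 - 28223 = 1, so (x, y) = (168, 13) solves the equation, and by the theorem it is the least positive solution.

(x, y) = (168, 13)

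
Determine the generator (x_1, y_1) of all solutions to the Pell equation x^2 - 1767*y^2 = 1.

(x, y) = (1177, 28)

First expand sqrt(1767) as a continued fraction. With x_i = (sqrt(1767) + m_i)/d_i and (m_0, d_0) = (0, 1): a_0 = floor(sqrt(1767)) = 42, since 42^2 = 1764 <= 1767 < 1849 = 43^2.
Iterate m_{i+1} = d_i*a_i - m_i, d_{i+1} = (1767 - m_{i+1}^2)/d_i, a_{i+1} = floor((a_0 + m_{i+1})/d_{i+1}):
  m_1 = 1*42 - 0 = 42, d_1 = (1767 - 42^2)/1 = 3/1 = 3, a_1 = floor((42 + 42)/3) = 28.
  m_2 = 3*28 - 42 = 42, d_2 = (1767 - 42^2)/3 = 3/3 = 1, a_2 = floor((42 + 42)/1) = 84.
  m_3 = 1*84 - 42 = 42, d_3 = (1767 - 42^2)/1 = 3/1 = 3: (m_3, d_3) = (m_1, d_1) = (42, 3), so from here the quotients repeat a_1, a_2; the period length is 2.
So sqrt(1767) = [42; (28, 84)] with period length k = 2.
k is even, so the fundamental solution of x^2 - 1767y^2 = 1 is (p_{k-1}, q_{k-1}) = (p_1, q_1); compute convergents through index 1.
Convergents (p_i = a_i*p_{i-1} + p_{i-2}, q_i = a_i*q_{i-1} + q_{i-2} with p_{-2}=0, p_{-1}=1, q_{-2}=1, q_{-1}=0):
  i=0: a_0=42, p_0 = 42*1 + 0 = 42, q_0 = 42*0 + 1 = 1.
  i=1: a_1=28, p_1 = 28*42 + 1 = 1177, q_1 = 28*1 + 0 = 28.
Check: 1177^2 - 1767*28^2 = 1385329 - 1385328 = 1, so (x, y) = (1177, 28) solves the equation, and by the theorem it is the least positive solution.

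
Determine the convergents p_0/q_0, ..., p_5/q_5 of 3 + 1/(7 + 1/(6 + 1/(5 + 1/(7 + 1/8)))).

3/1, 22/7, 135/43, 697/222, 5014/1597, 40809/12998

Using the convergent recurrence p_i = a_i*p_{i-1} + p_{i-2}, q_i = a_i*q_{i-1} + q_{i-2} with p_{-2}=0, p_{-1}=1, q_{-2}=1, q_{-1}=0:
  i=0: a_0=3, p_0 = 3*1 + 0 = 3, q_0 = 3*0 + 1 = 1.
  i=1: a_1=7, p_1 = 7*3 + 1 = 22, q_1 = 7*1 + 0 = 7.
  i=2: a_2=6, p_2 = 6*22 + 3 = 135, q_2 = 6*7 + 1 = 43.
  i=3: a_3=5, p_3 = 5*135 + 22 = 697, q_3 = 5*43 + 7 = 222.
  i=4: a_4=7, p_4 = 7*697 + 135 = 5014, q_4 = 7*222 + 43 = 1597.
  i=5: a_5=8, p_5 = 8*5014 + 697 = 40809, q_5 = 8*1597 + 222 = 12998.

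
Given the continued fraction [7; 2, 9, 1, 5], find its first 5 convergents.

7/1, 15/2, 142/19, 157/21, 927/124

Using the convergent recurrence p_i = a_i*p_{i-1} + p_{i-2}, q_i = a_i*q_{i-1} + q_{i-2} with p_{-2}=0, p_{-1}=1, q_{-2}=1, q_{-1}=0:
  i=0: a_0=7, p_0 = 7*1 + 0 = 7, q_0 = 7*0 + 1 = 1.
  i=1: a_1=2, p_1 = 2*7 + 1 = 15, q_1 = 2*1 + 0 = 2.
  i=2: a_2=9, p_2 = 9*15 + 7 = 142, q_2 = 9*2 + 1 = 19.
  i=3: a_3=1, p_3 = 1*142 + 15 = 157, q_3 = 1*19 + 2 = 21.
  i=4: a_4=5, p_4 = 5*157 + 142 = 927, q_4 = 5*21 + 19 = 124.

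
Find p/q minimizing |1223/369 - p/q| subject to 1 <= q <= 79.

Expand x = 1223/369 as a continued fraction with the Euclidean algorithm:
  1223 = 3*369 + 116, so a_0 = 3.
  369 = 3*116 + 21, so a_1 = 3.
  116 = 5*21 + 11, so a_2 = 5.
  21 = 1*11 + 10, so a_3 = 1.
  11 = 1*10 + 1, so a_4 = 1.
  10 = 10*1 + 0, so a_5 = 10.
so x = [3; 3, 5, 1, 1, 10].
Convergents (p_i = a_i*p_{i-1} + p_{i-2}, q_i = a_i*q_{i-1} + q_{i-2} with p_{-2}=0, p_{-1}=1, q_{-2}=1, q_{-1}=0), until the denominator exceeds 79:
  i=0: a_0=3, p_0 = 3*1 + 0 = 3, q_0 = 3*0 + 1 = 1.
  i=1: a_1=3, p_1 = 3*3 + 1 = 10, q_1 = 3*1 + 0 = 3.
  i=2: a_2=5, p_2 = 5*10 + 3 = 53, q_2 = 5*3 + 1 = 16.
  i=3: a_3=1, p_3 = 1*53 + 10 = 63, q_3 = 1*16 + 3 = 19.
  i=4: a_4=1, p_4 = 1*63 + 53 = 116, q_4 = 1*19 + 16 = 35.
  i=5: a_5=10, p_5 = 10*116 + 63 = 1223, q_5 = 10*35 + 19 = 369.
q_5 = 369 > 79, so the last convergent with denominator <= 79 is p_4/q_4 = 116/35.
The closest fraction with denominator <= 79 is either p_4/q_4 or the intermediate fraction (k*p_4 + p_3)/(k*q_4 + q_3) with the largest k >= 1 whose denominator stays <= 79; these approach x as k grows, and every other convergent or intermediate fraction in range is farther away.
Largest k: floor((79 - q_3)/q_4) = floor((79 - 19)/35) = 1.
That gives (1*116 + 63)/(1*35 + 19) = 179/54.
Compare the errors: |x - 116/35| = |1223*35 - 116*369|/(369*35) = 1/12915, and |x - 179/54| = |1223*54 - 179*369|/(369*54) = 9/19926.
Cross-multiplying, 1*19926 = 19926 < 116235 = 9*12915, so 1/12915 is smaller: the convergent 116/35 is closer to x than 179/54.

116/35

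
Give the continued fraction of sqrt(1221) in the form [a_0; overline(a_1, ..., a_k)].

[34; overline(1, 16, 2, 16, 1, 68)]

Write x_i = (sqrt(1221) + m_i)/d_i with (m_0, d_0) = (0, 1). a_0 = floor(sqrt(1221)) = 34, since 34^2 = 1156 <= 1221 < 1225 = 35^2.
Iterate m_{i+1} = d_i*a_i - m_i, d_{i+1} = (1221 - m_{i+1}^2)/d_i, a_{i+1} = floor((a_0 + m_{i+1})/d_{i+1}):
  m_1 = 1*34 - 0 = 34, d_1 = (1221 - 34^2)/1 = 65/1 = 65, a_1 = floor((34 + 34)/65) = 1.
  m_2 = 65*1 - 34 = 31, d_2 = (1221 - 31^2)/65 = 260/65 = 4, a_2 = floor((34 + 31)/4) = 16.
  m_3 = 4*16 - 31 = 33, d_3 = (1221 - 33^2)/4 = 132/4 = 33, a_3 = floor((34 + 33)/33) = 2.
  m_4 = 33*2 - 33 = 33, d_4 = (1221 - 33^2)/33 = 132/33 = 4, a_4 = floor((34 + 33)/4) = 16.
  m_5 = 4*16 - 33 = 31, d_5 = (1221 - 31^2)/4 = 260/4 = 65, a_5 = floor((34 + 31)/65) = 1.
  m_6 = 65*1 - 31 = 34, d_6 = (1221 - 34^2)/65 = 65/65 = 1, a_6 = floor((34 + 34)/1) = 68.
  m_7 = 1*68 - 34 = 34, d_7 = (1221 - 34^2)/1 = 65/1 = 65: (m_7, d_7) = (m_1, d_1) = (34, 65), so from here the quotients repeat a_1, ..., a_6; the period length is 6.
Hence the expansion of sqrt(1221) is a_0 = 34 followed by the repeating block 1, 16, 2, 16, 1, 68 (period 6).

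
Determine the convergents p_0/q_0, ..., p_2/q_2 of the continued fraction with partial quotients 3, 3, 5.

3/1, 10/3, 53/16

Using the convergent recurrence p_i = a_i*p_{i-1} + p_{i-2}, q_i = a_i*q_{i-1} + q_{i-2} with p_{-2}=0, p_{-1}=1, q_{-2}=1, q_{-1}=0:
  i=0: a_0=3, p_0 = 3*1 + 0 = 3, q_0 = 3*0 + 1 = 1.
  i=1: a_1=3, p_1 = 3*3 + 1 = 10, q_1 = 3*1 + 0 = 3.
  i=2: a_2=5, p_2 = 5*10 + 3 = 53, q_2 = 5*3 + 1 = 16.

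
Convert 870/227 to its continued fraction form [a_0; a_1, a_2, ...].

Run the Euclidean algorithm on 870 and 227; the successive quotients are the partial quotients a_0, a_1, ... (each step inverts the fractional part left over by the previous one):
  870 = 3*227 + 189, so a_0 = 3.
  227 = 1*189 + 38, so a_1 = 1.
  189 = 4*38 + 37, so a_2 = 4.
  38 = 1*37 + 1, so a_3 = 1.
  37 = 37*1 + 0, so a_4 = 37.
The remainder reaches 0 after 5 divisions, so the expansion has 5 partial quotients, read off in order.

[3; 1, 4, 1, 37]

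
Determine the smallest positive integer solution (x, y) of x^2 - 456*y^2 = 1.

First expand sqrt(456) as a continued fraction. With x_i = (sqrt(456) + m_i)/d_i and (m_0, d_0) = (0, 1): a_0 = floor(sqrt(456)) = 21, since 21^2 = 441 <= 456 < 484 = 22^2.
Iterate m_{i+1} = d_i*a_i - m_i, d_{i+1} = (456 - m_{i+1}^2)/d_i, a_{i+1} = floor((a_0 + m_{i+1})/d_{i+1}):
  m_1 = 1*21 - 0 = 21, d_1 = (456 - 21^2)/1 = 15/1 = 15, a_1 = floor((21 + 21)/15) = 2.
  m_2 = 15*2 - 21 = 9, d_2 = (456 - 9^2)/15 = 375/15 = 25, a_2 = floor((21 + 9)/25) = 1.
  m_3 = 25*1 - 9 = 16, d_3 = (456 - 16^2)/25 = 200/25 = 8, a_3 = floor((21 + 16)/8) = 4.
  m_4 = 8*4 - 16 = 16, d_4 = (456 - 16^2)/8 = 200/8 = 25, a_4 = floor((21 + 16)/25) = 1.
  m_5 = 25*1 - 16 = 9, d_5 = (456 - 9^2)/25 = 375/25 = 15, a_5 = floor((21 + 9)/15) = 2.
  m_6 = 15*2 - 9 = 21, d_6 = (456 - 21^2)/15 = 15/15 = 1, a_6 = floor((21 + 21)/1) = 42.
  m_7 = 1*42 - 21 = 21, d_7 = (456 - 21^2)/1 = 15/1 = 15: (m_7, d_7) = (m_1, d_1) = (21, 15), so from here the quotients repeat a_1, ..., a_6; the period length is 6.
So sqrt(456) = [21; (2, 1, 4, 1, 2, 42)] with period length k = 6.
k is even, so the fundamental solution of x^2 - 456y^2 = 1 is (p_{k-1}, q_{k-1}) = (p_5, q_5); compute convergents through index 5.
Convergents (p_i = a_i*p_{i-1} + p_{i-2}, q_i = a_i*q_{i-1} + q_{i-2} with p_{-2}=0, p_{-1}=1, q_{-2}=1, q_{-1}=0):
  i=0: a_0=21, p_0 = 21*1 + 0 = 21, q_0 = 21*0 + 1 = 1.
  i=1: a_1=2, p_1 = 2*21 + 1 = 43, q_1 = 2*1 + 0 = 2.
  i=2: a_2=1, p_2 = 1*43 + 21 = 64, q_2 = 1*2 + 1 = 3.
  i=3: a_3=4, p_3 = 4*64 + 43 = 299, q_3 = 4*3 + 2 = 14.
  i=4: a_4=1, p_4 = 1*299 + 64 = 363, q_4 = 1*14 + 3 = 17.
  i=5: a_5=2, p_5 = 2*363 + 299 = 1025, q_5 = 2*17 + 14 = 48.
Check: 1025^2 - 456*48^2 = 1050625 - 1050624 = 1, so (x, y) = (1025, 48) solves the equation, and by the theorem it is the least positive solution.

(x, y) = (1025, 48)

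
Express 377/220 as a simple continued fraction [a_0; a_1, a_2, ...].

Run the Euclidean algorithm on 377 and 220; the successive quotients are the partial quotients a_0, a_1, ... (each step inverts the fractional part left over by the previous one):
  377 = 1*220 + 157, so a_0 = 1.
  220 = 1*157 + 63, so a_1 = 1.
  157 = 2*63 + 31, so a_2 = 2.
  63 = 2*31 + 1, so a_3 = 2.
  31 = 31*1 + 0, so a_4 = 31.
The remainder reaches 0 after 5 divisions, so the expansion has 5 partial quotients, read off in order.

[1; 1, 2, 2, 31]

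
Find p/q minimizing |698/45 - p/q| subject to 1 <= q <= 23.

357/23

Expand x = 698/45 as a continued fraction with the Euclidean algorithm:
  698 = 15*45 + 23, so a_0 = 15.
  45 = 1*23 + 22, so a_1 = 1.
  23 = 1*22 + 1, so a_2 = 1.
  22 = 22*1 + 0, so a_3 = 22.
so x = [15; 1, 1, 22].
Convergents (p_i = a_i*p_{i-1} + p_{i-2}, q_i = a_i*q_{i-1} + q_{i-2} with p_{-2}=0, p_{-1}=1, q_{-2}=1, q_{-1}=0), until the denominator exceeds 23:
  i=0: a_0=15, p_0 = 15*1 + 0 = 15, q_0 = 15*0 + 1 = 1.
  i=1: a_1=1, p_1 = 1*15 + 1 = 16, q_1 = 1*1 + 0 = 1.
  i=2: a_2=1, p_2 = 1*16 + 15 = 31, q_2 = 1*1 + 1 = 2.
  i=3: a_3=22, p_3 = 22*31 + 16 = 698, q_3 = 22*2 + 1 = 45.
q_3 = 45 > 23, so the last convergent with denominator <= 23 is p_2/q_2 = 31/2.
The closest fraction with denominator <= 23 is either p_2/q_2 or the intermediate fraction (k*p_2 + p_1)/(k*q_2 + q_1) with the largest k >= 1 whose denominator stays <= 23; these approach x as k grows, and every other convergent or intermediate fraction in range is farther away.
Largest k: floor((23 - q_1)/q_2) = floor((23 - 1)/2) = 11.
That gives (11*31 + 16)/(11*2 + 1) = 357/23.
Compare the errors: |x - 31/2| = |698*2 - 31*45|/(45*2) = 1/90, and |x - 357/23| = |698*23 - 357*45|/(45*23) = 11/1035.
Cross-multiplying, 11*90 = 990 < 1035 = 1*1035, so 11/1035 is smaller: the intermediate fraction 357/23 is closer to x than 31/2.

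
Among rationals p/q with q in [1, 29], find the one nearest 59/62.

Expand x = 59/62 as a continued fraction with the Euclidean algorithm:
  59 = 0*62 + 59, so a_0 = 0.
  62 = 1*59 + 3, so a_1 = 1.
  59 = 19*3 + 2, so a_2 = 19.
  3 = 1*2 + 1, so a_3 = 1.
  2 = 2*1 + 0, so a_4 = 2.
so x = [0; 1, 19, 1, 2].
Convergents (p_i = a_i*p_{i-1} + p_{i-2}, q_i = a_i*q_{i-1} + q_{i-2} with p_{-2}=0, p_{-1}=1, q_{-2}=1, q_{-1}=0), until the denominator exceeds 29:
  i=0: a_0=0, p_0 = 0*1 + 0 = 0, q_0 = 0*0 + 1 = 1.
  i=1: a_1=1, p_1 = 1*0 + 1 = 1, q_1 = 1*1 + 0 = 1.
  i=2: a_2=19, p_2 = 19*1 + 0 = 19, q_2 = 19*1 + 1 = 20.
  i=3: a_3=1, p_3 = 1*19 + 1 = 20, q_3 = 1*20 + 1 = 21.
  i=4: a_4=2, p_4 = 2*20 + 19 = 59, q_4 = 2*21 + 20 = 62.
q_4 = 62 > 29, so the last convergent with denominator <= 29 is p_3/q_3 = 20/21.
The closest fraction with denominator <= 29 is either p_3/q_3 or the intermediate fraction (k*p_3 + p_2)/(k*q_3 + q_2) with the largest k >= 1 whose denominator stays <= 29; these approach x as k grows, and every other convergent or intermediate fraction in range is farther away.
Largest k: floor((29 - q_2)/q_3) = floor((29 - 20)/21) = 0.
Since k = 0, no intermediate fraction beyond p_3/q_3 has denominator <= 29, so the convergent 20/21 is the closest (its error is |59*21 - 20*62|/(62*21) = 1/1302).

20/21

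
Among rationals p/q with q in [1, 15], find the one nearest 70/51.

11/8

Expand x = 70/51 as a continued fraction with the Euclidean algorithm:
  70 = 1*51 + 19, so a_0 = 1.
  51 = 2*19 + 13, so a_1 = 2.
  19 = 1*13 + 6, so a_2 = 1.
  13 = 2*6 + 1, so a_3 = 2.
  6 = 6*1 + 0, so a_4 = 6.
so x = [1; 2, 1, 2, 6].
Convergents (p_i = a_i*p_{i-1} + p_{i-2}, q_i = a_i*q_{i-1} + q_{i-2} with p_{-2}=0, p_{-1}=1, q_{-2}=1, q_{-1}=0), until the denominator exceeds 15:
  i=0: a_0=1, p_0 = 1*1 + 0 = 1, q_0 = 1*0 + 1 = 1.
  i=1: a_1=2, p_1 = 2*1 + 1 = 3, q_1 = 2*1 + 0 = 2.
  i=2: a_2=1, p_2 = 1*3 + 1 = 4, q_2 = 1*2 + 1 = 3.
  i=3: a_3=2, p_3 = 2*4 + 3 = 11, q_3 = 2*3 + 2 = 8.
  i=4: a_4=6, p_4 = 6*11 + 4 = 70, q_4 = 6*8 + 3 = 51.
q_4 = 51 > 15, so the last convergent with denominator <= 15 is p_3/q_3 = 11/8.
The closest fraction with denominator <= 15 is either p_3/q_3 or the intermediate fraction (k*p_3 + p_2)/(k*q_3 + q_2) with the largest k >= 1 whose denominator stays <= 15; these approach x as k grows, and every other convergent or intermediate fraction in range is farther away.
Largest k: floor((15 - q_2)/q_3) = floor((15 - 3)/8) = 1.
That gives (1*11 + 4)/(1*8 + 3) = 15/11.
Compare the errors: |x - 11/8| = |70*8 - 11*51|/(51*8) = 1/408, and |x - 15/11| = |70*11 - 15*51|/(51*11) = 5/561.
Cross-multiplying, 1*561 = 561 < 2040 = 5*408, so 1/408 is smaller: the convergent 11/8 is closer to x than 15/11.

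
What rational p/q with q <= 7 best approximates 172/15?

23/2

Expand x = 172/15 as a continued fraction with the Euclidean algorithm:
  172 = 11*15 + 7, so a_0 = 11.
  15 = 2*7 + 1, so a_1 = 2.
  7 = 7*1 + 0, so a_2 = 7.
so x = [11; 2, 7].
Convergents (p_i = a_i*p_{i-1} + p_{i-2}, q_i = a_i*q_{i-1} + q_{i-2} with p_{-2}=0, p_{-1}=1, q_{-2}=1, q_{-1}=0), until the denominator exceeds 7:
  i=0: a_0=11, p_0 = 11*1 + 0 = 11, q_0 = 11*0 + 1 = 1.
  i=1: a_1=2, p_1 = 2*11 + 1 = 23, q_1 = 2*1 + 0 = 2.
  i=2: a_2=7, p_2 = 7*23 + 11 = 172, q_2 = 7*2 + 1 = 15.
q_2 = 15 > 7, so the last convergent with denominator <= 7 is p_1/q_1 = 23/2.
The closest fraction with denominator <= 7 is either p_1/q_1 or the intermediate fraction (k*p_1 + p_0)/(k*q_1 + q_0) with the largest k >= 1 whose denominator stays <= 7; these approach x as k grows, and every other convergent or intermediate fraction in range is farther away.
Largest k: floor((7 - q_0)/q_1) = floor((7 - 1)/2) = 3.
That gives (3*23 + 11)/(3*2 + 1) = 80/7.
Compare the errors: |x - 23/2| = |172*2 - 23*15|/(15*2) = 1/30, and |x - 80/7| = |172*7 - 80*15|/(15*7) = 4/105.
Cross-multiplying, 1*105 = 105 < 120 = 4*30, so 1/30 is smaller: the convergent 23/2 is closer to x than 80/7.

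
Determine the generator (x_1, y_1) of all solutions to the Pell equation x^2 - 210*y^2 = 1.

(x, y) = (29, 2)

First expand sqrt(210) as a continued fraction. With x_i = (sqrt(210) + m_i)/d_i and (m_0, d_0) = (0, 1): a_0 = floor(sqrt(210)) = 14, since 14^2 = 196 <= 210 < 225 = 15^2.
Iterate m_{i+1} = d_i*a_i - m_i, d_{i+1} = (210 - m_{i+1}^2)/d_i, a_{i+1} = floor((a_0 + m_{i+1})/d_{i+1}):
  m_1 = 1*14 - 0 = 14, d_1 = (210 - 14^2)/1 = 14/1 = 14, a_1 = floor((14 + 14)/14) = 2.
  m_2 = 14*2 - 14 = 14, d_2 = (210 - 14^2)/14 = 14/14 = 1, a_2 = floor((14 + 14)/1) = 28.
  m_3 = 1*28 - 14 = 14, d_3 = (210 - 14^2)/1 = 14/1 = 14: (m_3, d_3) = (m_1, d_1) = (14, 14), so from here the quotients repeat a_1, a_2; the period length is 2.
So sqrt(210) = [14; (2, 28)] with period length k = 2.
k is even, so the fundamental solution of x^2 - 210y^2 = 1 is (p_{k-1}, q_{k-1}) = (p_1, q_1); compute convergents through index 1.
Convergents (p_i = a_i*p_{i-1} + p_{i-2}, q_i = a_i*q_{i-1} + q_{i-2} with p_{-2}=0, p_{-1}=1, q_{-2}=1, q_{-1}=0):
  i=0: a_0=14, p_0 = 14*1 + 0 = 14, q_0 = 14*0 + 1 = 1.
  i=1: a_1=2, p_1 = 2*14 + 1 = 29, q_1 = 2*1 + 0 = 2.
Check: 29^2 - 210*2^2 = 841 - 840 = 1, so (x, y) = (29, 2) solves the equation, and by the theorem it is the least positive solution.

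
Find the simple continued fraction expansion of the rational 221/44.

Run the Euclidean algorithm on 221 and 44; the successive quotients are the partial quotients a_0, a_1, ... (each step inverts the fractional part left over by the previous one):
  221 = 5*44 + 1, so a_0 = 5.
  44 = 44*1 + 0, so a_1 = 44.
The remainder reaches 0 after 2 divisions, so the expansion has 2 partial quotients, read off in order.

[5; 44]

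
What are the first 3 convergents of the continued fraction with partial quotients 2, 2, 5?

Using the convergent recurrence p_i = a_i*p_{i-1} + p_{i-2}, q_i = a_i*q_{i-1} + q_{i-2} with p_{-2}=0, p_{-1}=1, q_{-2}=1, q_{-1}=0:
  i=0: a_0=2, p_0 = 2*1 + 0 = 2, q_0 = 2*0 + 1 = 1.
  i=1: a_1=2, p_1 = 2*2 + 1 = 5, q_1 = 2*1 + 0 = 2.
  i=2: a_2=5, p_2 = 5*5 + 2 = 27, q_2 = 5*2 + 1 = 11.

2/1, 5/2, 27/11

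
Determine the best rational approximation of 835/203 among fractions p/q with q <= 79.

218/53

Expand x = 835/203 as a continued fraction with the Euclidean algorithm:
  835 = 4*203 + 23, so a_0 = 4.
  203 = 8*23 + 19, so a_1 = 8.
  23 = 1*19 + 4, so a_2 = 1.
  19 = 4*4 + 3, so a_3 = 4.
  4 = 1*3 + 1, so a_4 = 1.
  3 = 3*1 + 0, so a_5 = 3.
so x = [4; 8, 1, 4, 1, 3].
Convergents (p_i = a_i*p_{i-1} + p_{i-2}, q_i = a_i*q_{i-1} + q_{i-2} with p_{-2}=0, p_{-1}=1, q_{-2}=1, q_{-1}=0), until the denominator exceeds 79:
  i=0: a_0=4, p_0 = 4*1 + 0 = 4, q_0 = 4*0 + 1 = 1.
  i=1: a_1=8, p_1 = 8*4 + 1 = 33, q_1 = 8*1 + 0 = 8.
  i=2: a_2=1, p_2 = 1*33 + 4 = 37, q_2 = 1*8 + 1 = 9.
  i=3: a_3=4, p_3 = 4*37 + 33 = 181, q_3 = 4*9 + 8 = 44.
  i=4: a_4=1, p_4 = 1*181 + 37 = 218, q_4 = 1*44 + 9 = 53.
  i=5: a_5=3, p_5 = 3*218 + 181 = 835, q_5 = 3*53 + 44 = 203.
q_5 = 203 > 79, so the last convergent with denominator <= 79 is p_4/q_4 = 218/53.
The closest fraction with denominator <= 79 is either p_4/q_4 or the intermediate fraction (k*p_4 + p_3)/(k*q_4 + q_3) with the largest k >= 1 whose denominator stays <= 79; these approach x as k grows, and every other convergent or intermediate fraction in range is farther away.
Largest k: floor((79 - q_3)/q_4) = floor((79 - 44)/53) = 0.
Since k = 0, no intermediate fraction beyond p_4/q_4 has denominator <= 79, so the convergent 218/53 is the closest (its error is |835*53 - 218*203|/(203*53) = 1/10759).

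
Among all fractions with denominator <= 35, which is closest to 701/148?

90/19

Expand x = 701/148 as a continued fraction with the Euclidean algorithm:
  701 = 4*148 + 109, so a_0 = 4.
  148 = 1*109 + 39, so a_1 = 1.
  109 = 2*39 + 31, so a_2 = 2.
  39 = 1*31 + 8, so a_3 = 1.
  31 = 3*8 + 7, so a_4 = 3.
  8 = 1*7 + 1, so a_5 = 1.
  7 = 7*1 + 0, so a_6 = 7.
so x = [4; 1, 2, 1, 3, 1, 7].
Convergents (p_i = a_i*p_{i-1} + p_{i-2}, q_i = a_i*q_{i-1} + q_{i-2} with p_{-2}=0, p_{-1}=1, q_{-2}=1, q_{-1}=0), until the denominator exceeds 35:
  i=0: a_0=4, p_0 = 4*1 + 0 = 4, q_0 = 4*0 + 1 = 1.
  i=1: a_1=1, p_1 = 1*4 + 1 = 5, q_1 = 1*1 + 0 = 1.
  i=2: a_2=2, p_2 = 2*5 + 4 = 14, q_2 = 2*1 + 1 = 3.
  i=3: a_3=1, p_3 = 1*14 + 5 = 19, q_3 = 1*3 + 1 = 4.
  i=4: a_4=3, p_4 = 3*19 + 14 = 71, q_4 = 3*4 + 3 = 15.
  i=5: a_5=1, p_5 = 1*71 + 19 = 90, q_5 = 1*15 + 4 = 19.
  i=6: a_6=7, p_6 = 7*90 + 71 = 701, q_6 = 7*19 + 15 = 148.
q_6 = 148 > 35, so the last convergent with denominator <= 35 is p_5/q_5 = 90/19.
The closest fraction with denominator <= 35 is either p_5/q_5 or the intermediate fraction (k*p_5 + p_4)/(k*q_5 + q_4) with the largest k >= 1 whose denominator stays <= 35; these approach x as k grows, and every other convergent or intermediate fraction in range is farther away.
Largest k: floor((35 - q_4)/q_5) = floor((35 - 15)/19) = 1.
That gives (1*90 + 71)/(1*19 + 15) = 161/34.
Compare the errors: |x - 90/19| = |701*19 - 90*148|/(148*19) = 1/2812, and |x - 161/34| = |701*34 - 161*148|/(148*34) = 6/5032.
Cross-multiplying, 1*5032 = 5032 < 16872 = 6*2812, so 1/2812 is smaller: the convergent 90/19 is closer to x than 161/34.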